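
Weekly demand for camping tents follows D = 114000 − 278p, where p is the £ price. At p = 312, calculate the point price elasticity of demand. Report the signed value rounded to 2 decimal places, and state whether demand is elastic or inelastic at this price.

dD/dp = −278. At p = 312, D = 114000 − 278(312) = 27264.
Ed = (dD/dp)·(p/D) = −278 × (312/27264) = -3.1813…
|Ed| = 3.18 > 1, so demand is elastic.

-3.18; elastic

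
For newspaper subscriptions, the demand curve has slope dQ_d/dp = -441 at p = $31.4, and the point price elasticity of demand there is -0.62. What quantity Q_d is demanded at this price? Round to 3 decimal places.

22334.516

Ed = (dQ_d/dp)·(p/Q_d) ⇒ Q_d = (dQ_d/dp)·p/Ed = (-441)·31.4/(-0.62) = 22334.51612…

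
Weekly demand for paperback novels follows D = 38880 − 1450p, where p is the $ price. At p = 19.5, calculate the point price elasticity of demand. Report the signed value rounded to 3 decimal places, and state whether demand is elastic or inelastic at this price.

dD/dp = −1450. At p = 19.5, D = 38880 − 1450(19.5) = 10605.
Ed = (dD/dp)·(p/D) = −1450 × (19.5/10605) = -2.66619…
|Ed| = 2.666 > 1, so demand is elastic.

-2.666; elastic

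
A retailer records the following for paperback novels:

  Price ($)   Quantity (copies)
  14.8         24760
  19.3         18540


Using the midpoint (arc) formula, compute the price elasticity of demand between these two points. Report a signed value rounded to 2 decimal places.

-1.09

%ΔQ = (18540 − 24760) / [(24760 + 18540)/2] = -6220/21650 = -0.287297…
%ΔP = (19.3 − 14.8) / [(14.8 + 19.3)/2] = 4.5/17.05 = 0.263929…
Arc Ed = %ΔQ / %ΔP = (-6220/21650) / (4.5/17.05) = -1.0885…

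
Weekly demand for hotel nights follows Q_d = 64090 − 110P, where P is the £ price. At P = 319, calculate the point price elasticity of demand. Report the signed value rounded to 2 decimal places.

-1.21

dQ_d/dP = −110. At P = 319, Q_d = 64090 − 110(319) = 29000.
Ed = (dQ_d/dP)·(P/Q_d) = −110 × (319/29000) = -1.21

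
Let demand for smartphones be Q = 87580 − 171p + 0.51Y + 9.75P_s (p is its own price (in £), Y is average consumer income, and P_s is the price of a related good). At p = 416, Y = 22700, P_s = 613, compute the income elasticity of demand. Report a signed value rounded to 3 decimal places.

0.341

At the given values, Q = 87580 − 171(416) + 0.51(22700) + 9.75(613) = 33997.75.
∂Q/∂Y = 0.51.
E = (0.51) × (22700/33997.75) = 0.34052…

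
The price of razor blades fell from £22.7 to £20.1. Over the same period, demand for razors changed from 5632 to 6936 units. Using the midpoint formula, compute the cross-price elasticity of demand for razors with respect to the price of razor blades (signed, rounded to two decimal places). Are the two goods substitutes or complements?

%ΔQ_{razors} = (6936 − 5632)/avg = 1304/6284 = 0.207511…
%ΔP_{razor blades} = (20.1 − 22.7)/avg = -2.6/21.4 = -0.121495…
E_cross = (1304/6284) / (-2.6/21.4) = -1.7079…
E_cross < 0 ⇒ the goods are complements.

-1.71; complements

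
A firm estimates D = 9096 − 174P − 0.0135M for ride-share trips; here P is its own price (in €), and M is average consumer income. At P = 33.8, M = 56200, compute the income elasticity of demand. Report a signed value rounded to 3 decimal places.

At the given values, D = 9096 − 174(33.8) − 0.0135(56200) = 2456.1.
∂D/∂M = -0.0135.
E = (-0.0135) × (56200/2456.1) = -0.30890…

-0.309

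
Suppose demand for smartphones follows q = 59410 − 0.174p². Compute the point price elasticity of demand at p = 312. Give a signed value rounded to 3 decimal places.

dq/dp = −2·0.174·p = -108.576. At p = 312, q = 42472.144.
Ed = (dq/dp)·(p/q) = (-108.576) × (312/42472.144) = -0.79759…

-0.798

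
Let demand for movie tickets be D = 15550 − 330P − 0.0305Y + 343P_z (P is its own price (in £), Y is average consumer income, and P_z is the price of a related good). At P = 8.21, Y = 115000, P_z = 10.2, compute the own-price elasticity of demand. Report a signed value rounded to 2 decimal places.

-0.21

At the given values, D = 15550 − 330(8.21) − 0.0305(115000) + 343(10.2) = 12831.8.
∂D/∂P = −330.
E = (-330) × (8.21/12831.8) = -0.2111…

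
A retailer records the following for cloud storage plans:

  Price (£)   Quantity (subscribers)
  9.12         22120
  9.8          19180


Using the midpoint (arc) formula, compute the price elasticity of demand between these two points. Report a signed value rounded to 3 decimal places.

-1.981

%ΔQ = (19180 − 22120) / [(22120 + 19180)/2] = -2940/20650 = -0.142372…
%ΔP = (9.8 − 9.12) / [(9.12 + 9.8)/2] = 0.68/9.46 = 0.071881…
Arc Ed = %ΔQ / %ΔP = (-2940/20650) / (0.68/9.46) = -1.98065…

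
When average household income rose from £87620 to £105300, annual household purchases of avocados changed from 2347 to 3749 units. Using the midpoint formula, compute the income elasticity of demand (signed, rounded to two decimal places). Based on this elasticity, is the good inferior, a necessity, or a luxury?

2.51; luxury

%ΔQ = (3749 − 2347)/[( 2347 + 3749)/2] = 1402/3048 = 0.459973…
%ΔIncome = (105300 − 87620)/[( 87620 + 105300)/2] = 17680/96460 = 0.183288…
E_income = (1402/3048) / (17680/96460) = 2.5095…
E_income > 1 ⇒ normal good, luxury.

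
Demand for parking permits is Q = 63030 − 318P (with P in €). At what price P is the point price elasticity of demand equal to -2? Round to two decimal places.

Ed = −318P/(63030 − 318P). Set this equal to -2:
318P = 2·(63030 − 318P) ⇒ 318P(1 + 2) = 2·63030
P = 2·63030 / (318·3) = 132.1383…

132.14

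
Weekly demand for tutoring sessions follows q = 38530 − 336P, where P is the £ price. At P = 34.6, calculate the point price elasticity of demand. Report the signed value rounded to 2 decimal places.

-0.43

dq/dP = −336. At P = 34.6, q = 38530 − 336(34.6) = 26904.4.
Ed = (dq/dP)·(P/q) = −336 × (34.6/26904.4) = -0.4321…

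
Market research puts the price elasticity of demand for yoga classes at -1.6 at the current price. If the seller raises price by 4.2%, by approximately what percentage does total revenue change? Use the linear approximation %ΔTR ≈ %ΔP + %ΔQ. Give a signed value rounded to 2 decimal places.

%ΔQ ≈ Ed × %ΔP = (-1.6) × (+4.2%) = -6.7200%
%ΔTR ≈ %ΔP + %ΔQ = (+4.2%) + (-6.7200%) = -2.5200%

-2.52%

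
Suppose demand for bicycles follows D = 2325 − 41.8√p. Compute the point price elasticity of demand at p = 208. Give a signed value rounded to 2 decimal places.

dD/dp = −41.8/(2√p) = -1.44915. At p = 208, D = 1722.15.
Ed = (dD/dp)·(p/D) = (-1.44915) × (208/1722.15) = -0.1750…

-0.18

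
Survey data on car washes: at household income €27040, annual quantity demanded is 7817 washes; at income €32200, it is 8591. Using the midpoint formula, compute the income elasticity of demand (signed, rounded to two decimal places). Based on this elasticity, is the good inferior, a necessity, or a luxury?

0.54; necessity

%ΔQ = (8591 − 7817)/[( 7817 + 8591)/2] = 774/8204 = 0.094344…
%ΔIncome = (32200 − 27040)/[( 27040 + 32200)/2] = 5160/29620 = 0.174206…
E_income = (774/8204) / (5160/29620) = 0.5415…
0 < E_income < 1 ⇒ normal good, necessity.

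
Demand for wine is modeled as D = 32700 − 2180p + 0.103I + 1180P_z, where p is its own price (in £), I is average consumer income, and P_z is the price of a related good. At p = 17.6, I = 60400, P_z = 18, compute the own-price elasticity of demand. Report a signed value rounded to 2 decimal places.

-1.76

At the given values, D = 32700 − 2180(17.6) + 0.103(60400) + 1180(18) = 21793.2.
∂D/∂p = −2180.
E = (-2180) × (17.6/21793.2) = -1.7605…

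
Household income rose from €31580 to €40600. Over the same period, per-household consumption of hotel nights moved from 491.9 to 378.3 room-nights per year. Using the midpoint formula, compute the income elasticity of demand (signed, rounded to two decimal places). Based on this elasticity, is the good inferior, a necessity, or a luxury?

-1.04; inferior

%ΔQ = (378.3 − 491.9)/[( 491.9 + 378.3)/2] = -113.6/435.1 = -0.261089…
%ΔIncome = (40600 − 31580)/[( 31580 + 40600)/2] = 9020/36090 = 0.249930…
E_income = (-113.6/435.1) / (9020/36090) = -1.0446…
E_income < 0 ⇒ inferior good.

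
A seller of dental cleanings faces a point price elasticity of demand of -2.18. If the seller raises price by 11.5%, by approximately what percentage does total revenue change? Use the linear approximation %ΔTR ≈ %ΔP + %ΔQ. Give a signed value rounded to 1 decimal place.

%ΔQ ≈ Ed × %ΔP = (-2.18) × (+11.5%) = -25.0700%
%ΔTR ≈ %ΔP + %ΔQ = (+11.5%) + (-25.0700%) = -13.5700%

-13.6%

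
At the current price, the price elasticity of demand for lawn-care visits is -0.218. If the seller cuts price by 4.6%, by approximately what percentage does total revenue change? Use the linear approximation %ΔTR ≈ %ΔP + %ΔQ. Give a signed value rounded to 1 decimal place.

%ΔQ ≈ Ed × %ΔP = (-0.218) × (-4.6%) = +1.0028%
%ΔTR ≈ %ΔP + %ΔQ = (-4.6%) + (+1.0028%) = -3.5972%

-3.6%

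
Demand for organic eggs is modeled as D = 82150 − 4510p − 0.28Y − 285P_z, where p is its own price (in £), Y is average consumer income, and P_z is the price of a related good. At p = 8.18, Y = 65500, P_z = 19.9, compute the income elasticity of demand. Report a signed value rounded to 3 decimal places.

-0.863

At the given values, D = 82150 − 4510(8.18) − 0.28(65500) − 285(19.9) = 21246.7.
∂D/∂Y = -0.28.
E = (-0.28) × (65500/21246.7) = -0.86319…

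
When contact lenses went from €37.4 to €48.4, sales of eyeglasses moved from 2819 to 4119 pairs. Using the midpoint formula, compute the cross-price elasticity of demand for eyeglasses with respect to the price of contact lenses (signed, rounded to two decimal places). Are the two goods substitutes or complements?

1.46; substitutes

%ΔQ_{eyeglasses} = (4119 − 2819)/avg = 1300/3469 = 0.374747…
%ΔP_{contact lenses} = (48.4 − 37.4)/avg = 11/42.9 = 0.256410…
E_cross = (1300/3469) / (11/42.9) = 1.4615…
E_cross > 0 ⇒ the goods are substitutes.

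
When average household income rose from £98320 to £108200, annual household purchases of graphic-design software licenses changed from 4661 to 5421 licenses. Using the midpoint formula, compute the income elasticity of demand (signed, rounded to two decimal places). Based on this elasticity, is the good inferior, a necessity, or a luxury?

%ΔQ = (5421 − 4661)/[( 4661 + 5421)/2] = 760/5041 = 0.150763…
%ΔIncome = (108200 − 98320)/[( 98320 + 108200)/2] = 9880/103260 = 0.095680…
E_income = (760/5041) / (9880/103260) = 1.5756…
E_income > 1 ⇒ normal good, luxury.

1.58; luxury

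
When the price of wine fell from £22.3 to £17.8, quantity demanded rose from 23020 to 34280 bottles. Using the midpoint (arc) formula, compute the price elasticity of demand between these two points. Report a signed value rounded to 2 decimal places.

%ΔQ = (34280 − 23020) / [(23020 + 34280)/2] = 11260/28650 = 0.393019…
%ΔP = (17.8 − 22.3) / [(22.3 + 17.8)/2] = -4.5/20.05 = -0.224438…
Arc Ed = %ΔQ / %ΔP = (11260/28650) / (-4.5/20.05) = -1.7511…

-1.75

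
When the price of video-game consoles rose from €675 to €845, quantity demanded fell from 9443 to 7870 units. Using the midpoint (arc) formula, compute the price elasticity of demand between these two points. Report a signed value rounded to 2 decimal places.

-0.81

%ΔQ = (7870 − 9443) / [(9443 + 7870)/2] = -1573/8656.5 = -0.181713…
%ΔP = (845 − 675) / [(675 + 845)/2] = 170/760 = 0.223684…
Arc Ed = %ΔQ / %ΔP = (-1573/8656.5) / (170/760) = -0.8123…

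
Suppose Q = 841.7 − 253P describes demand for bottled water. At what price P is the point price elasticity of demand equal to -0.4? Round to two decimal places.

Ed = −253P/(841.7 − 253P). Set this equal to -0.4:
253P = 0.4·(841.7 − 253P) ⇒ 253P(1 + 0.4) = 0.4·841.7
P = 0.4·841.7 / (253·1.4) = 0.9505…

0.95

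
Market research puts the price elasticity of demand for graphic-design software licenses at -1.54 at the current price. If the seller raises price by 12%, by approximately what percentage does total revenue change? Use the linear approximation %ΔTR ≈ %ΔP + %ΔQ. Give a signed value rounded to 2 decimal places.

-6.48%

%ΔQ ≈ Ed × %ΔP = (-1.54) × (+12%) = -18.4800%
%ΔTR ≈ %ΔP + %ΔQ = (+12%) + (-18.4800%) = -6.4800%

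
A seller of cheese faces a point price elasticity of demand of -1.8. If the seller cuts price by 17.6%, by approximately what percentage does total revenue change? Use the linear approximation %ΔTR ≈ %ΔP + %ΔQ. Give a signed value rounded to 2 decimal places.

+14.08%

%ΔQ ≈ Ed × %ΔP = (-1.8) × (-17.6%) = +31.6800%
%ΔTR ≈ %ΔP + %ΔQ = (-17.6%) + (+31.6800%) = +14.0800%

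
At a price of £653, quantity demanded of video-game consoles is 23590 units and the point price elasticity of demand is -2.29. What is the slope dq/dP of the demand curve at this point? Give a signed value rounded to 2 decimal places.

-82.73

Ed = (dq/dP)·(P/q) ⇒ dq/dP = Ed·q/P = (-2.29)·23590/653 = -82.7275…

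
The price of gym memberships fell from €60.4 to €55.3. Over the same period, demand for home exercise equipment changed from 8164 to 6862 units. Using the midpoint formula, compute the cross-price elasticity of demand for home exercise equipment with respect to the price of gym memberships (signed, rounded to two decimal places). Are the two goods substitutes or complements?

1.97; substitutes

%ΔQ_{home exercise equipment} = (6862 − 8164)/avg = -1302/7513 = -0.173299…
%ΔP_{gym memberships} = (55.3 − 60.4)/avg = -5.1/57.85 = -0.088159…
E_cross = (-1302/7513) / (-5.1/57.85) = 1.9657…
E_cross > 0 ⇒ the goods are substitutes.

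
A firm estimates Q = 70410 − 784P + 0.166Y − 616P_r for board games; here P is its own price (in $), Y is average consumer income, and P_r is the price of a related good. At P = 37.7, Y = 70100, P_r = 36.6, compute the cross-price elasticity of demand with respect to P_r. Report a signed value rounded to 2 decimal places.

-0.75

At the given values, Q = 70410 − 784(37.7) + 0.166(70100) − 616(36.6) = 29944.2.
∂Q/∂P_r = -616.
E = (-616) × (36.6/29944.2) = -0.7529…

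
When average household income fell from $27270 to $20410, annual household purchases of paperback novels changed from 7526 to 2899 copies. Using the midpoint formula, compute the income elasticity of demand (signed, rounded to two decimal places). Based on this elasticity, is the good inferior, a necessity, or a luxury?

%ΔQ = (2899 − 7526)/[( 7526 + 2899)/2] = -4627/5212.5 = -0.887673…
%ΔIncome = (20410 − 27270)/[( 27270 + 20410)/2] = -6860/23840 = -0.287751…
E_income = (-4627/5212.5) / (-6860/23840) = 3.0848…
E_income > 1 ⇒ normal good, luxury.

3.08; luxury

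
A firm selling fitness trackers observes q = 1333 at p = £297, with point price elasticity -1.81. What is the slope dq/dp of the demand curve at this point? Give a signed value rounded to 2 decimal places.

Ed = (dq/dp)·(p/q) ⇒ dq/dp = Ed·q/p = (-1.81)·1333/297 = -8.1236…

-8.12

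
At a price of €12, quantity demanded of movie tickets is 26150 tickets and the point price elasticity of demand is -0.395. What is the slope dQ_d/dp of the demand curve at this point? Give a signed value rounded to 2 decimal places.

Ed = (dQ_d/dp)·(p/Q_d) ⇒ dQ_d/dp = Ed·Q_d/p = (-0.395)·26150/12 = -860.7708…

-860.77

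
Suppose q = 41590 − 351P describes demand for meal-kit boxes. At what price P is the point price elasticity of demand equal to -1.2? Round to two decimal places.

64.63

Ed = −351P/(41590 − 351P). Set this equal to -1.2:
351P = 1.2·(41590 − 351P) ⇒ 351P(1 + 1.2) = 1.2·41590
P = 1.2·41590 / (351·2.2) = 64.6309…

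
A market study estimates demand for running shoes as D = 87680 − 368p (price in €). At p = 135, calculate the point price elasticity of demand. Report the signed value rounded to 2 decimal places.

dD/dp = −368. At p = 135, D = 87680 − 368(135) = 38000.
Ed = (dD/dp)·(p/D) = −368 × (135/38000) = -1.3073…

-1.31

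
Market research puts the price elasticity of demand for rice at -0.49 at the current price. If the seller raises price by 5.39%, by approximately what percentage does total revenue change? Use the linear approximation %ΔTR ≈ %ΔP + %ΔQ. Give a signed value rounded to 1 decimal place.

+2.7%

%ΔQ ≈ Ed × %ΔP = (-0.49) × (+5.39%) = -2.6411%
%ΔTR ≈ %ΔP + %ΔQ = (+5.39%) + (-2.6411%) = +2.7489%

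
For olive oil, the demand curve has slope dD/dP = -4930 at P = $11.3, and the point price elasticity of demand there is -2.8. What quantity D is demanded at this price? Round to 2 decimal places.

19896.07

Ed = (dD/dP)·(P/D) ⇒ D = (dD/dP)·P/Ed = (-4930)·11.3/(-2.8) = 19896.0714…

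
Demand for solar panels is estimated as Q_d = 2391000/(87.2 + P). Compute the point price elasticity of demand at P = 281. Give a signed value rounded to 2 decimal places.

-0.76

dQ_d/dP = −2391000/(87.2 + P)² = -17.6365. At P = 281, Q_d = 6493.75.
Ed = (dQ_d/dP)·(P/Q_d) = (-17.6365) × (281/6493.75) = -0.7631…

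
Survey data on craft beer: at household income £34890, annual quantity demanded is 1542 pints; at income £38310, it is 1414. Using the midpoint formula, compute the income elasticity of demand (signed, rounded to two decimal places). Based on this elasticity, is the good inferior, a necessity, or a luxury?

-0.93; inferior

%ΔQ = (1414 − 1542)/[( 1542 + 1414)/2] = -128/1478 = -0.086603…
%ΔIncome = (38310 − 34890)/[( 34890 + 38310)/2] = 3420/36600 = 0.093442…
E_income = (-128/1478) / (3420/36600) = -0.9268…
E_income < 0 ⇒ inferior good.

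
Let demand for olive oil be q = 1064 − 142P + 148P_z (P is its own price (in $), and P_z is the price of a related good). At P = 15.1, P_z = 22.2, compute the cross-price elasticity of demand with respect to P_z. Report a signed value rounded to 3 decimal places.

1.490

At the given values, q = 1064 − 142(15.1) + 148(22.2) = 2205.4.
∂q/∂P_z = 148.
E = (148) × (22.2/2205.4) = 1.48979…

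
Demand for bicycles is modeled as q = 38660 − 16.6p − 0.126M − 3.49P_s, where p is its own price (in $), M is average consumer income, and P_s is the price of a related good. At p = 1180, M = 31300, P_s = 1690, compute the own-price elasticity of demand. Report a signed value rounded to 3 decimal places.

-2.122

At the given values, q = 38660 − 16.6(1180) − 0.126(31300) − 3.49(1690) = 9230.1.
∂q/∂p = −16.6.
E = (-16.6) × (1180/9230.1) = -2.12218…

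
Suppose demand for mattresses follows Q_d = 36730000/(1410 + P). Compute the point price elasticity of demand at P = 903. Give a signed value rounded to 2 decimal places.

-0.39

dQ_d/dP = −36730000/(1410 + P)² = -6.86546. At P = 903, Q_d = 15879.8.
Ed = (dQ_d/dP)·(P/Q_d) = (-6.86546) × (903/15879.8) = -0.3904…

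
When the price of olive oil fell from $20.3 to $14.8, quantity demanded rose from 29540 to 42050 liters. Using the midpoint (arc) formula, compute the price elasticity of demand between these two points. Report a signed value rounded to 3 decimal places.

%ΔQ = (42050 − 29540) / [(29540 + 42050)/2] = 12510/35795 = 0.349490…
%ΔP = (14.8 − 20.3) / [(20.3 + 14.8)/2] = -5.5/17.55 = -0.313390…
Arc Ed = %ΔQ / %ΔP = (12510/35795) / (-5.5/17.55) = -1.11519…

-1.115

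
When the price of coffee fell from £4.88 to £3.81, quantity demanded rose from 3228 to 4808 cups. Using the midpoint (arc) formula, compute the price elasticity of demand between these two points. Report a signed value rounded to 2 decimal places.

%ΔQ = (4808 − 3228) / [(3228 + 4808)/2] = 1580/4018 = 0.393230…
%ΔP = (3.81 − 4.88) / [(4.88 + 3.81)/2] = -1.07/4.345 = -0.246260…
Arc Ed = %ΔQ / %ΔP = (1580/4018) / (-1.07/4.345) = -1.5968…

-1.60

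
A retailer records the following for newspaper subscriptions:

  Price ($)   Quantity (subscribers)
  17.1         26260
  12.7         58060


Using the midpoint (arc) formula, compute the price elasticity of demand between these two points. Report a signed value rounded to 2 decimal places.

%ΔQ = (58060 − 26260) / [(26260 + 58060)/2] = 31800/42160 = 0.754269…
%ΔP = (12.7 − 17.1) / [(17.1 + 12.7)/2] = -4.4/14.9 = -0.295302…
Arc Ed = %ΔQ / %ΔP = (31800/42160) / (-4.4/14.9) = -2.5542…

-2.55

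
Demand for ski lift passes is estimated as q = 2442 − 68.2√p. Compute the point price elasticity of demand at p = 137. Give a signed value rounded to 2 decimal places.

dq/dp = −68.2/(2√p) = -2.91336. At p = 137, q = 1643.74.
Ed = (dq/dp)·(p/q) = (-2.91336) × (137/1643.74) = -0.2428…

-0.24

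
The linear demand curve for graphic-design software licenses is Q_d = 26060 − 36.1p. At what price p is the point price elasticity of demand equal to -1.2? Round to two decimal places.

Ed = −36.1p/(26060 − 36.1p). Set this equal to -1.2:
36.1p = 1.2·(26060 − 36.1p) ⇒ 36.1p(1 + 1.2) = 1.2·26060
p = 1.2·26060 / (36.1·2.2) = 393.7547…

393.75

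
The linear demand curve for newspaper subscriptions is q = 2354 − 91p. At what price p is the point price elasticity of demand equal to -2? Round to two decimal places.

17.25

Ed = −91p/(2354 − 91p). Set this equal to -2:
91p = 2·(2354 − 91p) ⇒ 91p(1 + 2) = 2·2354
p = 2·2354 / (91·3) = 17.2454…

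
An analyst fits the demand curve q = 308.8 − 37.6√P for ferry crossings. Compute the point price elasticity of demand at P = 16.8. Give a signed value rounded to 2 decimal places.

dq/dP = −37.6/(2√P) = -4.58673. At P = 16.8, q = 154.686.
Ed = (dq/dP)·(P/q) = (-4.58673) × (16.8/154.686) = -0.4981…

-0.50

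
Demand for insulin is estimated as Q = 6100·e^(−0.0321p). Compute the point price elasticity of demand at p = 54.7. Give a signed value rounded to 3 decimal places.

-1.756

dQ/dp = −0.0321·Q = -33.8275. At p = 54.7, Q = 1053.82.
Ed = (dQ/dp)·(p/Q) = (-33.8275) × (54.7/1053.82) = -1.75587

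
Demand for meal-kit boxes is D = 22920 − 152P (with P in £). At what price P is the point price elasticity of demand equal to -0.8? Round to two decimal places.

67.02

Ed = −152P/(22920 − 152P). Set this equal to -0.8:
152P = 0.8·(22920 − 152P) ⇒ 152P(1 + 0.8) = 0.8·22920
P = 0.8·22920 / (152·1.8) = 67.0175…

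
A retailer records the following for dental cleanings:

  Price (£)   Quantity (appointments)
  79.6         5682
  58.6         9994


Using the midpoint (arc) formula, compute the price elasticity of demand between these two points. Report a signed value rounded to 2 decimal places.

-1.81

%ΔQ = (9994 − 5682) / [(5682 + 9994)/2] = 4312/7838 = 0.550140…
%ΔP = (58.6 − 79.6) / [(79.6 + 58.6)/2] = -21/69.1 = -0.303907…
Arc Ed = %ΔQ / %ΔP = (4312/7838) / (-21/69.1) = -1.8102…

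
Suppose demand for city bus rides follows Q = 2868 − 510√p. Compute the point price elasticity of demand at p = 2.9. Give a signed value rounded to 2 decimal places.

-0.22

dQ/dp = −510/(2√p) = -149.741. At p = 2.9, Q = 1999.5.
Ed = (dQ/dp)·(p/Q) = (-149.741) × (2.9/1999.5) = -0.2171…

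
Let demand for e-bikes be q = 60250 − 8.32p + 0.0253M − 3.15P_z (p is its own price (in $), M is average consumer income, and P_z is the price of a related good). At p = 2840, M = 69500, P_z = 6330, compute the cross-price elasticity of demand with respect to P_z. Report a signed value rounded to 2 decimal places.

-1.08

At the given values, q = 60250 − 8.32(2840) + 0.0253(69500) − 3.15(6330) = 18440.05.
∂q/∂P_z = -3.15.
E = (-3.15) × (6330/18440.05) = -1.0813…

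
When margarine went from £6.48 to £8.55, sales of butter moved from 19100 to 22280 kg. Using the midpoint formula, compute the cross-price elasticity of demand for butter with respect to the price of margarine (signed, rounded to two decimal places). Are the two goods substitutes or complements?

%ΔQ_{butter} = (22280 − 19100)/avg = 3180/20690 = 0.153697…
%ΔP_{margarine} = (8.55 − 6.48)/avg = 2.07/7.515 = 0.275449…
E_cross = (3180/20690) / (2.07/7.515) = 0.5579…
E_cross > 0 ⇒ the goods are substitutes.

0.56; substitutes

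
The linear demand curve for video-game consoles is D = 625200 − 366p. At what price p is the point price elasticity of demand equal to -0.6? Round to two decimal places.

640.57

Ed = −366p/(625200 − 366p). Set this equal to -0.6:
366p = 0.6·(625200 − 366p) ⇒ 366p(1 + 0.6) = 0.6·625200
p = 0.6·625200 / (366·1.6) = 640.5737…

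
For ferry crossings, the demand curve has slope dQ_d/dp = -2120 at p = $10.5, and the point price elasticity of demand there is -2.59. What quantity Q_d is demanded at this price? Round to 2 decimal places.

Ed = (dQ_d/dp)·(p/Q_d) ⇒ Q_d = (dQ_d/dp)·p/Ed = (-2120)·10.5/(-2.59) = 8594.5945…

8594.59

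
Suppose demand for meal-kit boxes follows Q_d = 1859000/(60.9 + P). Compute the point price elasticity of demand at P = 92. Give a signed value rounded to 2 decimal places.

-0.60

dQ_d/dP = −1859000/(60.9 + P)² = -79.5178. At P = 92, Q_d = 12158.3.
Ed = (dQ_d/dP)·(P/Q_d) = (-79.5178) × (92/12158.3) = -0.6017…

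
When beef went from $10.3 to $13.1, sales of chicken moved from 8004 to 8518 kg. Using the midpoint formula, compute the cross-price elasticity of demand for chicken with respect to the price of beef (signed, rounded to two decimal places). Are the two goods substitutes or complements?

%ΔQ_{chicken} = (8518 − 8004)/avg = 514/8261 = 0.062220…
%ΔP_{beef} = (13.1 − 10.3)/avg = 2.8/11.7 = 0.239316…
E_cross = (514/8261) / (2.8/11.7) = 0.2599…
E_cross > 0 ⇒ the goods are substitutes.

0.26; substitutes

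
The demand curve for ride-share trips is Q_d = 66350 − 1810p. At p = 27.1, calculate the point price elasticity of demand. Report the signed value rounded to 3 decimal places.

-2.835

dQ_d/dp = −1810. At p = 27.1, Q_d = 66350 − 1810(27.1) = 17299.
Ed = (dQ_d/dp)·(p/Q_d) = −1810 × (27.1/17299) = -2.83548…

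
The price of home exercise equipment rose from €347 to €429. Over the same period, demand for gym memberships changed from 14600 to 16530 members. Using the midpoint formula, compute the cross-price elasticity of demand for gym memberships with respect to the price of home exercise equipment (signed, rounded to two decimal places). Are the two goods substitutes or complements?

%ΔQ_{gym memberships} = (16530 − 14600)/avg = 1930/15565 = 0.123996…
%ΔP_{home exercise equipment} = (429 − 347)/avg = 82/388 = 0.211340…
E_cross = (1930/15565) / (82/388) = 0.5867…
E_cross > 0 ⇒ the goods are substitutes.

0.59; substitutes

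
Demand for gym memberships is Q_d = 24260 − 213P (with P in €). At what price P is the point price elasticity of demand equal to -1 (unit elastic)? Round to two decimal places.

56.95

Ed = −213P/(24260 − 213P). Set this equal to -1:
213P = 1·(24260 − 213P) ⇒ 213P(1 + 1) = 1·24260
P = 1·24260 / (213·2) = 56.9483…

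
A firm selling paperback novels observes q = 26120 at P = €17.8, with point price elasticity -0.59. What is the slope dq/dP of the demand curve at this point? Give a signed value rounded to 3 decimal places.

-865.775

Ed = (dq/dP)·(P/q) ⇒ dq/dP = Ed·q/P = (-0.59)·26120/17.8 = -865.77528…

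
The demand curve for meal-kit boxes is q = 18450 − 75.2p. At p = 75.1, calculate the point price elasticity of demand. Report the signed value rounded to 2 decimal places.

dq/dp = −75.2. At p = 75.1, q = 18450 − 75.2(75.1) = 12802.48.
Ed = (dq/dp)·(p/q) = −75.2 × (75.1/12802.48) = -0.4411…

-0.44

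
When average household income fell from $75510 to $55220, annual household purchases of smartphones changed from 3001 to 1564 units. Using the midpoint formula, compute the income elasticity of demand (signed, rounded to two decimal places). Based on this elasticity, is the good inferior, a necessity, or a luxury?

%ΔQ = (1564 − 3001)/[( 3001 + 1564)/2] = -1437/2282.5 = -0.629572…
%ΔIncome = (55220 − 75510)/[( 75510 + 55220)/2] = -20290/65365 = -0.310410…
E_income = (-1437/2282.5) / (-20290/65365) = 2.0281…
E_income > 1 ⇒ normal good, luxury.

2.03; luxury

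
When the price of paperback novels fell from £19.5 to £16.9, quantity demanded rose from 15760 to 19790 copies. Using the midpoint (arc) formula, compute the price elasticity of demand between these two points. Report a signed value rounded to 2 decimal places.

%ΔQ = (19790 − 15760) / [(15760 + 19790)/2] = 4030/17775 = 0.226722…
%ΔP = (16.9 − 19.5) / [(19.5 + 16.9)/2] = -2.6/18.2 = -0.142857…
Arc Ed = %ΔQ / %ΔP = (4030/17775) / (-2.6/18.2) = -1.5870…

-1.59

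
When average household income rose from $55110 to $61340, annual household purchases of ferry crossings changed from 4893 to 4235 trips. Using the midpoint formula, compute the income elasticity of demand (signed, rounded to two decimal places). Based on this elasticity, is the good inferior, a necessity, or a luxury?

-1.35; inferior

%ΔQ = (4235 − 4893)/[( 4893 + 4235)/2] = -658/4564 = -0.144171…
%ΔIncome = (61340 − 55110)/[( 55110 + 61340)/2] = 6230/58225 = 0.106998…
E_income = (-658/4564) / (6230/58225) = -1.3474…
E_income < 0 ⇒ inferior good.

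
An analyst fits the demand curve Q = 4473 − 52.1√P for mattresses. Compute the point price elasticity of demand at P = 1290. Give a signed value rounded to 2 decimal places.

-0.36

dQ/dP = −52.1/(2√P) = -0.725292. At P = 1290, Q = 2601.75.
Ed = (dQ/dP)·(P/Q) = (-0.725292) × (1290/2601.75) = -0.3596…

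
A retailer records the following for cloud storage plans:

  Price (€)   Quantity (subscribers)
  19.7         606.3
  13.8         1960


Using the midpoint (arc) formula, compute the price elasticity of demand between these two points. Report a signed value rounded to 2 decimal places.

-3.00

%ΔQ = (1960 − 606.3) / [(606.3 + 1960)/2] = 1353.7/1283.15 = 1.054981…
%ΔP = (13.8 − 19.7) / [(19.7 + 13.8)/2] = -5.9/16.75 = -0.352238…
Arc Ed = %ΔQ / %ΔP = (1353.7/1283.15) / (-5.9/16.75) = -2.9950…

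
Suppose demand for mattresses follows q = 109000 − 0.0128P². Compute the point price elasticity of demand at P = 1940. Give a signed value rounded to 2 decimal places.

dq/dP = −2·0.0128·P = -49.664. At P = 1940, q = 60825.92.
Ed = (dq/dP)·(P/q) = (-49.664) × (1940/60825.92) = -1.5839…

-1.58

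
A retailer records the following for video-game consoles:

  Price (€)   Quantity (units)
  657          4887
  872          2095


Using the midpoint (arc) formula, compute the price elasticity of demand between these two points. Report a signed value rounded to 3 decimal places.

-2.844

%ΔQ = (2095 − 4887) / [(4887 + 2095)/2] = -2792/3491 = -0.799770…
%ΔP = (872 − 657) / [(657 + 872)/2] = 215/764.5 = 0.281229…
Arc Ed = %ΔQ / %ΔP = (-2792/3491) / (215/764.5) = -2.84383…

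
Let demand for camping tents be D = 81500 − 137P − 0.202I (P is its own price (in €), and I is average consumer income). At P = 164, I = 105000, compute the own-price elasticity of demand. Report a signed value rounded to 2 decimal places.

-0.59

At the given values, D = 81500 − 137(164) − 0.202(105000) = 37822.
∂D/∂P = −137.
E = (-137) × (164/37822) = -0.5940…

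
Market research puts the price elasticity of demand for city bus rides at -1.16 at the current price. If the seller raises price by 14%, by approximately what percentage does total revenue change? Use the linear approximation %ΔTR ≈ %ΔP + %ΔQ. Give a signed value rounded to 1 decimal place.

%ΔQ ≈ Ed × %ΔP = (-1.16) × (+14%) = -16.2400%
%ΔTR ≈ %ΔP + %ΔQ = (+14%) + (-16.2400%) = -2.2400%

-2.2%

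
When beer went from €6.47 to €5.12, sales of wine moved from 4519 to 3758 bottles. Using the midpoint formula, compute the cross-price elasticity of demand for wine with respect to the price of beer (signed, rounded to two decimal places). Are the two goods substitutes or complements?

%ΔQ_{wine} = (3758 − 4519)/avg = -761/4138.5 = -0.183883…
%ΔP_{beer} = (5.12 − 6.47)/avg = -1.35/5.795 = -0.232959…
E_cross = (-761/4138.5) / (-1.35/5.795) = 0.7893…
E_cross > 0 ⇒ the goods are substitutes.

0.79; substitutes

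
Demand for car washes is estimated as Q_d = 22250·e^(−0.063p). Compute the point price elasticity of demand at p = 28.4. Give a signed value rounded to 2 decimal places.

-1.79

dQ_d/dp = −0.063·Q_d = -234.224. At p = 28.4, Q_d = 3717.84.
Ed = (dQ_d/dp)·(p/Q_d) = (-234.224) × (28.4/3717.84) = -1.7892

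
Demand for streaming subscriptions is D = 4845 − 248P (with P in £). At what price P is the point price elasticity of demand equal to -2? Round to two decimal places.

13.02

Ed = −248P/(4845 − 248P). Set this equal to -2:
248P = 2·(4845 − 248P) ⇒ 248P(1 + 2) = 2·4845
P = 2·4845 / (248·3) = 13.0241…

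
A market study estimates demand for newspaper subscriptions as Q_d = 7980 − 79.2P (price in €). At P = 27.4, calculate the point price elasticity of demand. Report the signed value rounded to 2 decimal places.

dQ_d/dP = −79.2. At P = 27.4, Q_d = 7980 − 79.2(27.4) = 5809.92.
Ed = (dQ_d/dP)·(P/Q_d) = −79.2 × (27.4/5809.92) = -0.3735…

-0.37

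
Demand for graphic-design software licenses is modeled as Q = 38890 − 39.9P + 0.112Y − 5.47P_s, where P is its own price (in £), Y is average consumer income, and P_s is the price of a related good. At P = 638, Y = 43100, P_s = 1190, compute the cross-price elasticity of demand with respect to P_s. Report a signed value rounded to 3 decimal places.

At the given values, Q = 38890 − 39.9(638) + 0.112(43100) − 5.47(1190) = 11751.7.
∂Q/∂P_s = -5.47.
E = (-5.47) × (1190/11751.7) = -0.55390…

-0.554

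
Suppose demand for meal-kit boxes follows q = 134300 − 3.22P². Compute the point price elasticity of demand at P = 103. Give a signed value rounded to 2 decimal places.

-0.68

dq/dP = −2·3.22·P = -663.32. At P = 103, q = 100139.02.
Ed = (dq/dP)·(P/q) = (-663.32) × (103/100139.02) = -0.6822…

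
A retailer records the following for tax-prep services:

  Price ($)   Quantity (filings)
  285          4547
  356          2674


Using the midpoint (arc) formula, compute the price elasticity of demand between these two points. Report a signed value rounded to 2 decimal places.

-2.34

%ΔQ = (2674 − 4547) / [(4547 + 2674)/2] = -1873/3610.5 = -0.518764…
%ΔP = (356 − 285) / [(285 + 356)/2] = 71/320.5 = 0.221528…
Arc Ed = %ΔQ / %ΔP = (-1873/3610.5) / (71/320.5) = -2.3417…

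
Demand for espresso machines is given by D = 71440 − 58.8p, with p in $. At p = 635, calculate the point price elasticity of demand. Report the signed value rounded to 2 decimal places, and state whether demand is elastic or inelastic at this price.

dD/dp = −58.8. At p = 635, D = 71440 − 58.8(635) = 34102.
Ed = (dD/dp)·(p/D) = −58.8 × (635/34102) = -1.0948…
|Ed| = 1.09 > 1, so demand is elastic.

-1.09; elastic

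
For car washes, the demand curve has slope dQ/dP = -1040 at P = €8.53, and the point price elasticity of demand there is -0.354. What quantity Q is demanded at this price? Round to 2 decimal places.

25059.89

Ed = (dQ/dP)·(P/Q) ⇒ Q = (dQ/dP)·P/Ed = (-1040)·8.53/(-0.354) = 25059.8870…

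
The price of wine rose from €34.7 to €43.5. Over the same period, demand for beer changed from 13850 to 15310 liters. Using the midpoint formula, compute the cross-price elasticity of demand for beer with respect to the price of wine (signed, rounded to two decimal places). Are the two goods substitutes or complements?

%ΔQ_{beer} = (15310 − 13850)/avg = 1460/14580 = 0.100137…
%ΔP_{wine} = (43.5 − 34.7)/avg = 8.8/39.1 = 0.225063…
E_cross = (1460/14580) / (8.8/39.1) = 0.4449…
E_cross > 0 ⇒ the goods are substitutes.

0.44; substitutes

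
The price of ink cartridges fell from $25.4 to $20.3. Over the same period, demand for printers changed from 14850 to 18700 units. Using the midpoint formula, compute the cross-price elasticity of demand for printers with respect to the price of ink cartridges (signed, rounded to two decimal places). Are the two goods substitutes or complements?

%ΔQ_{printers} = (18700 − 14850)/avg = 3850/16775 = 0.229508…
%ΔP_{ink cartridges} = (20.3 − 25.4)/avg = -5.1/22.85 = -0.223194…
E_cross = (3850/16775) / (-5.1/22.85) = -1.0282…
E_cross < 0 ⇒ the goods are complements.

-1.03; complements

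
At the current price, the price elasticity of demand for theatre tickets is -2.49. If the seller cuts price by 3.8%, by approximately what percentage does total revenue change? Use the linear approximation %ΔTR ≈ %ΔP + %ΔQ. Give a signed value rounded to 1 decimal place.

+5.7%

%ΔQ ≈ Ed × %ΔP = (-2.49) × (-3.8%) = +9.4620%
%ΔTR ≈ %ΔP + %ΔQ = (-3.8%) + (+9.4620%) = +5.6620%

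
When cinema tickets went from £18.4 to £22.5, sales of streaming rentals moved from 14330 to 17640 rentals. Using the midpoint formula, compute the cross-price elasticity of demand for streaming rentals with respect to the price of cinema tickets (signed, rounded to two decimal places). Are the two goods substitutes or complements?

1.03; substitutes

%ΔQ_{streaming rentals} = (17640 − 14330)/avg = 3310/15985 = 0.207069…
%ΔP_{cinema tickets} = (22.5 − 18.4)/avg = 4.1/20.45 = 0.200488…
E_cross = (3310/15985) / (4.1/20.45) = 1.0328…
E_cross > 0 ⇒ the goods are substitutes.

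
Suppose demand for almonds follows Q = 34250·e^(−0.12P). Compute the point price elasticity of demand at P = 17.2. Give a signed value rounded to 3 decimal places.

dQ/dP = −0.12·Q = -521.745. At P = 17.2, Q = 4347.87.
Ed = (dQ/dP)·(P/Q) = (-521.745) × (17.2/4347.87) = -2.064

-2.064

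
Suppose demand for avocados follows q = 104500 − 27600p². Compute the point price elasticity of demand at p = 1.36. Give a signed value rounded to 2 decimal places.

-1.91

dq/dp = −2·27600·p = -75072. At p = 1.36, q = 53451.04.
Ed = (dq/dp)·(p/q) = (-75072) × (1.36/53451.04) = -1.9101…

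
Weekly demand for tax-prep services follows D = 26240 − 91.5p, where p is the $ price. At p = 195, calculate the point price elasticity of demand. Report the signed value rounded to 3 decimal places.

-2.125

dD/dp = −91.5. At p = 195, D = 26240 − 91.5(195) = 8397.5.
Ed = (dD/dp)·(p/D) = −91.5 × (195/8397.5) = -2.12473…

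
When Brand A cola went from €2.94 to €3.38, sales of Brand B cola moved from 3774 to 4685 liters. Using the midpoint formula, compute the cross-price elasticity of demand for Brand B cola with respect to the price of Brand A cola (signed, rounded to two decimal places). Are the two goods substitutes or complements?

1.55; substitutes

%ΔQ_{Brand B cola} = (4685 − 3774)/avg = 911/4229.5 = 0.215391…
%ΔP_{Brand A cola} = (3.38 − 2.94)/avg = 0.44/3.16 = 0.139240…
E_cross = (911/4229.5) / (0.44/3.16) = 1.5469…
E_cross > 0 ⇒ the goods are substitutes.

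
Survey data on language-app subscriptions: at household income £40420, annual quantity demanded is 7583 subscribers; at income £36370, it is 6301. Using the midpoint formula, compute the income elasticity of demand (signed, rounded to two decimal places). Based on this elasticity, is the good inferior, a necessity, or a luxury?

%ΔQ = (6301 − 7583)/[( 7583 + 6301)/2] = -1282/6942 = -0.184673…
%ΔIncome = (36370 − 40420)/[( 40420 + 36370)/2] = -4050/38395 = -0.105482…
E_income = (-1282/6942) / (-4050/38395) = 1.7507…
E_income > 1 ⇒ normal good, luxury.

1.75; luxury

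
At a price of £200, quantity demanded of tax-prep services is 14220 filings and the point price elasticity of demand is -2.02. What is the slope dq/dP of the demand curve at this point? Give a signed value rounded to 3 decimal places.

Ed = (dq/dP)·(P/q) ⇒ dq/dP = Ed·q/P = (-2.02)·14220/200 = -143.622

-143.622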